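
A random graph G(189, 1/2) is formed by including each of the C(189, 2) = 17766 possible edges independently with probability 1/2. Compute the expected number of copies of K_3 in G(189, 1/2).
E[# K_3] = C(189, 3) · (1/2)^C(3, 2) = 1107414 / 2^3 = 553707/4 = 138426.75

For each 3-subset S of vertices (there are C(189, 3) = 1107414 such S), let X_S = 1 if S induces a K_3 (all C(3, 2) = 3 edges present). Then P(X_S = 1) = (1/2)^3 = 1/8. By linearity of expectation, E[# K_3] = C(189, 3) · (1/2)^3 = 1107414 / 8 = 553707/4 = 138426.75.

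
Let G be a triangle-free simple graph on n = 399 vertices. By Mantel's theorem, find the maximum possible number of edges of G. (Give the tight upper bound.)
ex(399, K_3) = ⌊399^2/4⌋ = 39800

Mantel (1907): a triangle-free graph on n vertices has at most ⌊n^2/4⌋ edges, with equality for the complete bipartite graph K_{⌊n/2⌋, ⌈n/2⌉}. For n = 399: ⌊399^2/4⌋ = ⌊159201/4⌋ = 39800. The extremal graph is K_{199, 200}, which has 199·200 = 39800 edges.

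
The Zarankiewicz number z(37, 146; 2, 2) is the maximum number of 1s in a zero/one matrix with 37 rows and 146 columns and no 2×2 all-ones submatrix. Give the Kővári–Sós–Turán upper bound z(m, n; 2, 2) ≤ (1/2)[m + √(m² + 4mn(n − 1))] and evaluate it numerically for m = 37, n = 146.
z(37, 146; 2, 2) ≤ (1/2)[37 + √(37² + 4·37·146·145)] = (1/2)[37 + √3134529] = 903.7301

Kővári–Sós–Turán: let r_1, ..., r_37 be the row sums and z = Σ r_i the total number of 1s. Each pair of columns can share at most one row with both entries 1 (else a 2×2 all-ones block appears), so Σ_i C(r_i, 2) ≤ C(146, 2) = 10585. By convexity Σ_i C(r_i, 2) ≥ 37·C(z/37, 2) = z(z − 37)/(2·37), giving z² − 37z − 37·146·145 ≤ 0 and hence z ≤ (1/2)[37 + √(1369 + 4·783290)] = (1/2)[37 + √3134529] ≈ (1/2)(37 + 1770.4601) = 903.7301.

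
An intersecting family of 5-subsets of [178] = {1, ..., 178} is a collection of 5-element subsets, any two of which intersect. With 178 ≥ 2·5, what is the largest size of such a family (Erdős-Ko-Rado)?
max |F| = C(177, 4) = 39524100

The Erdős-Ko-Rado theorem states: for n ≥ 2k, an intersecting family of k-subsets of an n-element set has size at most C(n − 1, k − 1), with equality for 'star' families {A ⊆ [n] : |A| = k, i ∈ A} (fix an element i). For n = 178, k = 5: C(177, 4) = 39524100.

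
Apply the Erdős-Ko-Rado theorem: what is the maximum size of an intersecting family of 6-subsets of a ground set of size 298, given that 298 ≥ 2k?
max |F| = C(297, 5) = 18616750614

The Erdős-Ko-Rado theorem states: for n ≥ 2k, an intersecting family of k-subsets of an n-element set has size at most C(n − 1, k − 1), with equality for 'star' families {A ⊆ [n] : |A| = k, i ∈ A} (fix an element i). For n = 298, k = 6: C(297, 5) = 18616750614.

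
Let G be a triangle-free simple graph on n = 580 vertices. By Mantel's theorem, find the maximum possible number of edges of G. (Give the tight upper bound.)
ex(580, K_3) = ⌊580^2/4⌋ = 84100

Mantel (1907): a triangle-free graph on n vertices has at most ⌊n^2/4⌋ edges, with equality for the complete bipartite graph K_{⌊n/2⌋, ⌈n/2⌉}. For n = 580: ⌊580^2/4⌋ = ⌊336400/4⌋ = 84100. The extremal graph is K_{290, 290}, which has 290·290 = 84100 edges.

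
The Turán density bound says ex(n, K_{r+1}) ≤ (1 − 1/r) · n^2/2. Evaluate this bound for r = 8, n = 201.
Turán density bound = (7/8) · 201^2/2 = 282807/16 ≈ 17675.4375

Turán's theorem: ex(n, K_{r+1}) is achieved by the complete r-partite Turán graph T(n, r) with parts as balanced as possible, and is at most (1 − 1/r) · n^2/2. For r = 8, n = 201: the density bound is (7/8) · 40401/2 = 282807/16 ≈ 17675.4375. The integer-valued extremum is e(T(201, 8)) = 17675, which is strictly less than the density bound 282807/16 since 8 ∤ 201 (the parts of T(201, 8) cannot all be equal).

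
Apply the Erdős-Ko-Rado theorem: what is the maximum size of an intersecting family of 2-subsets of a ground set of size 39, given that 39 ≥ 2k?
max |F| = C(38, 1) = 38

The Erdős-Ko-Rado theorem states: for n ≥ 2k, an intersecting family of k-subsets of an n-element set has size at most C(n − 1, k − 1), with equality for 'star' families {A ⊆ [n] : |A| = k, i ∈ A} (fix an element i). For n = 39, k = 2: C(38, 1) = 38.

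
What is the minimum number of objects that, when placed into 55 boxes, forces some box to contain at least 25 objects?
n = (25 − 1)·55 + 1 = 1321

By the generalised pigeonhole principle, to guarantee some box contains ≥ r objects we need more than (r − 1) · k objects total. Threshold: n = (r − 1) · k + 1. With r = 25 and k = 55: n = 24 · 55 + 1 = 1320 + 1 = 1321. For n = 1320 = 24 · 55, we can put exactly 24 objects in every box, avoiding 25 in any single one — so 1321 is tight.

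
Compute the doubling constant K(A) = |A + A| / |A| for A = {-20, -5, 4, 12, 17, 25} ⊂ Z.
K = |A + A| / |A| = 20/6 = 10/3

Enumerate A + A = {a + b : a, b ∈ A}. With |A| = 6, there are |A|^2 = 36 ordered sum pairs; collecting distinct values, A + A = {-40, -25, -16, -10, -8, -3, -1, 5, 7, 8, 12, 16, 20, 21, 24, 29, 34, 37, 42, 50}, so |A + A| = 20. Thus K = 20/6 = 10/3. For comparison, the minimum possible |A + A| over all 6-element sets is 2·6 − 1 = 11 (so min K = 11/6), attained only by arithmetic progressions.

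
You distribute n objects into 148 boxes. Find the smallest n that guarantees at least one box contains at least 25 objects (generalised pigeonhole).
n = (25 − 1)·148 + 1 = 3553

By the generalised pigeonhole principle, to guarantee some box contains ≥ r objects we need more than (r − 1) · k objects total. Threshold: n = (r − 1) · k + 1. With r = 25 and k = 148: n = 24 · 148 + 1 = 3552 + 1 = 3553. For n = 3552 = 24 · 148, we can put exactly 24 objects in every box, avoiding 25 in any single one — so 3553 is tight.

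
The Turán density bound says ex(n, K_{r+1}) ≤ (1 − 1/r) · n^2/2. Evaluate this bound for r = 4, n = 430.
Turán density bound = (3/4) · 430^2/2 = 138675/2 ≈ 69337.5

Turán's theorem: ex(n, K_{r+1}) is achieved by the complete r-partite Turán graph T(n, r) with parts as balanced as possible, and is at most (1 − 1/r) · n^2/2. For r = 4, n = 430: the density bound is (3/4) · 184900/2 = 138675/2 ≈ 69337.5. The integer-valued extremum is e(T(430, 4)) = 69337, which is strictly less than the density bound 138675/2 since 4 ∤ 430 (the parts of T(430, 4) cannot all be equal).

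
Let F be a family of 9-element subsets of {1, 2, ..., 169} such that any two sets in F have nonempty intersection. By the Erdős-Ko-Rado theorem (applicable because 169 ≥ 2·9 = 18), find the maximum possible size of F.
max |F| = C(168, 8) = 13288305520413

The Erdős-Ko-Rado theorem states: for n ≥ 2k, an intersecting family of k-subsets of an n-element set has size at most C(n − 1, k − 1), with equality for 'star' families {A ⊆ [n] : |A| = k, i ∈ A} (fix an element i). For n = 169, k = 9: C(168, 8) = 13288305520413.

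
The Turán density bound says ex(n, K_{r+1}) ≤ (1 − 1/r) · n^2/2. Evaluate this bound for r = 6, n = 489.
Turán density bound = (5/6) · 489^2/2 = 398535/4 ≈ 99633.75

Turán's theorem: ex(n, K_{r+1}) is achieved by the complete r-partite Turán graph T(n, r) with parts as balanced as possible, and is at most (1 − 1/r) · n^2/2. For r = 6, n = 489: the density bound is (5/6) · 239121/2 = 398535/4 ≈ 99633.75. The integer-valued extremum is e(T(489, 6)) = 99633, which is strictly less than the density bound 398535/4 since 6 ∤ 489 (the parts of T(489, 6) cannot all be equal).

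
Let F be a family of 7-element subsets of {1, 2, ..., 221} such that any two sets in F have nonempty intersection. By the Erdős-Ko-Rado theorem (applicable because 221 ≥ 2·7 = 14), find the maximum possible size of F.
max |F| = C(220, 6) = 147008598660

Erdős-Ko-Rado (1961): when n ≥ 2k, max |F| = C(n−1, k−1). The bound is attained by the star {A : i ∈ A} for any fixed i ∈ [n]. Here C(221−1, 7−1) = C(220, 6) = 147008598660.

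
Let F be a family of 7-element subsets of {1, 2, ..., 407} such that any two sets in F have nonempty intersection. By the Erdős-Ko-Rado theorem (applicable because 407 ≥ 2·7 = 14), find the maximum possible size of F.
max |F| = C(406, 6) = 5993843472981

Erdős-Ko-Rado (1961): when n ≥ 2k, max |F| = C(n−1, k−1). The bound is attained by the star {A : i ∈ A} for any fixed i ∈ [n]. Here C(407−1, 7−1) = C(406, 6) = 5993843472981.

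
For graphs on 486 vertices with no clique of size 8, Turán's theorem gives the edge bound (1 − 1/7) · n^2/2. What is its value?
Turán density bound = (6/7) · 486^2/2 = 708588/7 ≈ 101226.8571

Turán's theorem: ex(n, K_{r+1}) is achieved by the complete r-partite Turán graph T(n, r) with parts as balanced as possible, and is at most (1 − 1/r) · n^2/2. For r = 7, n = 486: the density bound is (6/7) · 236196/2 = 708588/7 ≈ 101226.8571. The integer-valued extremum is e(T(486, 7)) = 101226, which is strictly less than the density bound 708588/7 since 7 ∤ 486 (the parts of T(486, 7) cannot all be equal).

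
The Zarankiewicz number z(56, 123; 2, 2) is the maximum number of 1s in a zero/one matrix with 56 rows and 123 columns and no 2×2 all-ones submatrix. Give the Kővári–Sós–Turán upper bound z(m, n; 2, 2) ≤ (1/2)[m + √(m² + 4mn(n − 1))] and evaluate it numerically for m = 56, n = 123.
z(56, 123; 2, 2) ≤ (1/2)[56 + √(56² + 4·56·123·122)] = (1/2)[56 + √3364480] = 945.1259

Kővári–Sós–Turán: let r_1, ..., r_56 be the row sums and z = Σ r_i the total number of 1s. Each pair of columns can share at most one row with both entries 1 (else a 2×2 all-ones block appears), so Σ_i C(r_i, 2) ≤ C(123, 2) = 7503. By convexity Σ_i C(r_i, 2) ≥ 56·C(z/56, 2) = z(z − 56)/(2·56), giving z² − 56z − 56·123·122 ≤ 0 and hence z ≤ (1/2)[56 + √(3136 + 4·840336)] = (1/2)[56 + √3364480] ≈ (1/2)(56 + 1834.2519) = 945.1259.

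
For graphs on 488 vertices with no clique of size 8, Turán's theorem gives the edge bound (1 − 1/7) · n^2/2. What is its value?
Turán density bound = (6/7) · 488^2/2 = 714432/7 ≈ 102061.7143

Turán's theorem: ex(n, K_{r+1}) is achieved by the complete r-partite Turán graph T(n, r) with parts as balanced as possible, and is at most (1 − 1/r) · n^2/2. For r = 7, n = 488: the density bound is (6/7) · 238144/2 = 714432/7 ≈ 102061.7143. The integer-valued extremum is e(T(488, 7)) = 102061, which is strictly less than the density bound 714432/7 since 7 ∤ 488 (the parts of T(488, 7) cannot all be equal).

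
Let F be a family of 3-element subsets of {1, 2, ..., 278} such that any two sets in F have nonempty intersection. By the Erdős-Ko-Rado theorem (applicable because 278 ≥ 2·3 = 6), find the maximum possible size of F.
max |F| = C(277, 2) = 38226

Erdős-Ko-Rado (1961): when n ≥ 2k, max |F| = C(n−1, k−1). The bound is attained by the star {A : i ∈ A} for any fixed i ∈ [n]. Here C(278−1, 3−1) = C(277, 2) = 38226.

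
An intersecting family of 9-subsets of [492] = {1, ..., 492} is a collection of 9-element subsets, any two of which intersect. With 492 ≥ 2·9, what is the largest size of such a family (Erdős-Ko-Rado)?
max |F| = C(491, 8) = 79111216102124745

The Erdős-Ko-Rado theorem states: for n ≥ 2k, an intersecting family of k-subsets of an n-element set has size at most C(n − 1, k − 1), with equality for 'star' families {A ⊆ [n] : |A| = k, i ∈ A} (fix an element i). For n = 492, k = 9: C(491, 8) = 79111216102124745.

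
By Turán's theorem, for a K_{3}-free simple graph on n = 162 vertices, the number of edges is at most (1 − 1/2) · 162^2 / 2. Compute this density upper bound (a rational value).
Turán density bound = (1/2) · 162^2/2 = 6561

Turán's theorem: ex(n, K_{r+1}) is achieved by the complete r-partite Turán graph T(n, r) with parts as balanced as possible, and is at most (1 − 1/r) · n^2/2. For r = 2, n = 162: the density bound is (1/2) · 26244/2 = 6561. Since 2 ∣ 162, the Turán graph T(162, 2) has parts of equal size 81, and its edge count e(T(162, 2)) = 6561 attains the density bound exactly.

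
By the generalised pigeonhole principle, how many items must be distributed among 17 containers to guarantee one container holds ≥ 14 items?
n = (14 − 1)·17 + 1 = 222

By the generalised pigeonhole principle, to guarantee some box contains ≥ r objects we need more than (r − 1) · k objects total. Threshold: n = (r − 1) · k + 1. With r = 14 and k = 17: n = 13 · 17 + 1 = 221 + 1 = 222. For n = 221 = 13 · 17, we can put exactly 13 objects in every box, avoiding 14 in any single one — so 222 is tight.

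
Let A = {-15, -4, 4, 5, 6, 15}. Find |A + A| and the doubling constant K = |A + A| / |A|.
K = |A + A| / |A| = 18/6 = 3

Enumerate A + A = {a + b : a, b ∈ A}. With |A| = 6, there are |A|^2 = 36 ordered sum pairs; collecting distinct values, A + A = {-30, -19, -11, -10, -9, -8, 0, 1, 2, 8, 9, 10, 11, 12, 19, 20, 21, 30}, so |A + A| = 18. Thus K = 18/6 = 3. For comparison, the minimum possible |A + A| over all 6-element sets is 2·6 − 1 = 11 (so min K = 11/6), attained only by arithmetic progressions.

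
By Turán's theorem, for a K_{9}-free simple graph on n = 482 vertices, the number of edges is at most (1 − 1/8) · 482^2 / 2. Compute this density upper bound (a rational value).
Turán density bound = (7/8) · 482^2/2 = 406567/4 ≈ 101641.75

Turán's theorem: ex(n, K_{r+1}) is achieved by the complete r-partite Turán graph T(n, r) with parts as balanced as possible, and is at most (1 − 1/r) · n^2/2. For r = 8, n = 482: the density bound is (7/8) · 232324/2 = 406567/4 ≈ 101641.75. The integer-valued extremum is e(T(482, 8)) = 101641, which is strictly less than the density bound 406567/4 since 8 ∤ 482 (the parts of T(482, 8) cannot all be equal).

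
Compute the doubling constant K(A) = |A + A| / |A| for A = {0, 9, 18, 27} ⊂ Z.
K = |A + A| / |A| = 7/4

Enumerate A + A = {a + b : a, b ∈ A}. With |A| = 4, there are |A|^2 = 16 ordered sum pairs; collecting distinct values, A + A = {0, 9, 18, 27, 36, 45, 54}, so |A + A| = 7. Thus K = 7/4. Here |A + A| = 2|A| − 1 = 7, the minimum possible — so K = 7/4 is minimal, which holds iff A is an arithmetic progression.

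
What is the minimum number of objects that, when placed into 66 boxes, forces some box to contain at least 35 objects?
n = (35 − 1)·66 + 1 = 2245

By the generalised pigeonhole principle, to guarantee some box contains ≥ r objects we need more than (r − 1) · k objects total. Threshold: n = (r − 1) · k + 1. With r = 35 and k = 66: n = 34 · 66 + 1 = 2244 + 1 = 2245. For n = 2244 = 34 · 66, we can put exactly 34 objects in every box, avoiding 35 in any single one — so 2245 is tight.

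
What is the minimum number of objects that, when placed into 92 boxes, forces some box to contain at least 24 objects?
n = (24 − 1)·92 + 1 = 2117

By the generalised pigeonhole principle, to guarantee some box contains ≥ r objects we need more than (r − 1) · k objects total. Threshold: n = (r − 1) · k + 1. With r = 24 and k = 92: n = 23 · 92 + 1 = 2116 + 1 = 2117. For n = 2116 = 23 · 92, we can put exactly 23 objects in every box, avoiding 24 in any single one — so 2117 is tight.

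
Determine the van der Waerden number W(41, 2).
W(41, 2) = 41 + 1 = 42

A 2-term AP is any pair of integers, so a monochromatic 2-AP exists iff some colour is used at least twice. With 41 colours, the colouring i ↦ i on {1, ..., 41} uses each colour once, avoiding any monochromatic pair, so W(41, 2) > 41. For {1, ..., 42}, pigeonhole forces two integers of the same colour, which form a monochromatic 2-AP. Hence W(41, 2) = 42.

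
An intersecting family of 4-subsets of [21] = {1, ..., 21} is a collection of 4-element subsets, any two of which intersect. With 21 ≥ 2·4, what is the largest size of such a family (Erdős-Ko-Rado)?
max |F| = C(20, 3) = 1140

Erdős-Ko-Rado (1961): when n ≥ 2k, max |F| = C(n−1, k−1). The bound is attained by the star {A : i ∈ A} for any fixed i ∈ [n]. Here C(21−1, 4−1) = C(20, 3) = 1140.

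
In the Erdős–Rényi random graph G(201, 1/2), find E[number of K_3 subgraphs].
E[# K_3] = C(201, 3) · (1/2)^C(3, 2) = 1333300 / 2^3 = 333325/2 = 166662.5

For each 3-subset S of vertices (there are C(201, 3) = 1333300 such S), let X_S = 1 if S induces a K_3 (all C(3, 2) = 3 edges present). Then P(X_S = 1) = (1/2)^3 = 1/8. By linearity of expectation, E[# K_3] = C(201, 3) · (1/2)^3 = 1333300 / 8 = 333325/2 = 166662.5.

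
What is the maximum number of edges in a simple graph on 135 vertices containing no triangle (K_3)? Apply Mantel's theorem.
ex(135, K_3) = ⌊135^2/4⌋ = 4556

Mantel (1907): a triangle-free graph on n vertices has at most ⌊n^2/4⌋ edges, with equality for the complete bipartite graph K_{⌊n/2⌋, ⌈n/2⌉}. For n = 135: ⌊135^2/4⌋ = ⌊18225/4⌋ = 4556. The extremal graph is K_{67, 68}, which has 67·68 = 4556 edges.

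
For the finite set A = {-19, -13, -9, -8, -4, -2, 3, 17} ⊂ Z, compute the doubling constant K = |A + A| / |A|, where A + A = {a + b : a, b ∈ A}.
K = |A + A| / |A| = 31/8

Enumerate A + A = {a + b : a, b ∈ A}. With |A| = 8, there are |A|^2 = 64 ordered sum pairs; collecting distinct values, A + A = {-38, -32, -28, -27, -26, -23, -22, -21, -18, -17, -16, -15, -13, -12, -11, -10, -8, -6, -5, -4, -2, -1, 1, 4, 6, 8, 9, 13, 15, 20, 34}, so |A + A| = 31. Thus K = 31/8. For comparison, the minimum possible |A + A| over all 8-element sets is 2·8 − 1 = 15 (so min K = 15/8), attained only by arithmetic progressions.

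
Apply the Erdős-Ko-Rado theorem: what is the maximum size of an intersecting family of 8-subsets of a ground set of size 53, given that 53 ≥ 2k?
max |F| = C(52, 7) = 133784560

Erdős-Ko-Rado (1961): when n ≥ 2k, max |F| = C(n−1, k−1). The bound is attained by the star {A : i ∈ A} for any fixed i ∈ [n]. Here C(53−1, 8−1) = C(52, 7) = 133784560.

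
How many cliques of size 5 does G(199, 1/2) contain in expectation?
E[# K_5] = C(199, 5) · (1/2)^C(5, 2) = 2472258789 / 2^10 ≈ 2414315.223633

For each 5-subset S of vertices (there are C(199, 5) = 2472258789 such S), let X_S = 1 if S induces a K_5 (all C(5, 2) = 10 edges present). Then P(X_S = 1) = (1/2)^10 = 1/1024. By linearity of expectation, E[# K_5] = C(199, 5) · (1/2)^10 = 2472258789 / 1024 ≈ 2414315.223633.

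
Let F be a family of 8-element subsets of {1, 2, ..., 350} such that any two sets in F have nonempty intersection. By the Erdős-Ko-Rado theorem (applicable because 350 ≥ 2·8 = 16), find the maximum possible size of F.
max |F| = C(349, 7) = 117774526188844

Erdős-Ko-Rado (1961): when n ≥ 2k, max |F| = C(n−1, k−1). The bound is attained by the star {A : i ∈ A} for any fixed i ∈ [n]. Here C(350−1, 8−1) = C(349, 7) = 117774526188844.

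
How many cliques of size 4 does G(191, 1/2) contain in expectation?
E[# K_4] = C(191, 4) · (1/2)^C(4, 2) = 53727345 / 2^6 = 839489.765625

For each 4-subset S of vertices (there are C(191, 4) = 53727345 such S), let X_S = 1 if S induces a K_4 (all C(4, 2) = 6 edges present). Then P(X_S = 1) = (1/2)^6 = 1/64. By linearity of expectation, E[# K_4] = C(191, 4) · (1/2)^6 = 53727345 / 64 = 839489.765625.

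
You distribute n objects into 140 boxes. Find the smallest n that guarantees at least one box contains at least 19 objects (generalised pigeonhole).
n = (19 − 1)·140 + 1 = 2521

By the generalised pigeonhole principle, to guarantee some box contains ≥ r objects we need more than (r − 1) · k objects total. Threshold: n = (r − 1) · k + 1. With r = 19 and k = 140: n = 18 · 140 + 1 = 2520 + 1 = 2521. For n = 2520 = 18 · 140, we can put exactly 18 objects in every box, avoiding 19 in any single one — so 2521 is tight.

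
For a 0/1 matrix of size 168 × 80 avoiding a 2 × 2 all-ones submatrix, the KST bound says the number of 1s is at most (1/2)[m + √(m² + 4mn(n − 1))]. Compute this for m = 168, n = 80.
z(168, 80; 2, 2) ≤ (1/2)[168 + √(168² + 4·168·80·79)] = (1/2)[168 + √4275264] = 1117.8356

Kővári–Sós–Turán: let r_1, ..., r_168 be the row sums and z = Σ r_i the total number of 1s. Each pair of columns can share at most one row with both entries 1 (else a 2×2 all-ones block appears), so Σ_i C(r_i, 2) ≤ C(80, 2) = 3160. By convexity Σ_i C(r_i, 2) ≥ 168·C(z/168, 2) = z(z − 168)/(2·168), giving z² − 168z − 168·80·79 ≤ 0 and hence z ≤ (1/2)[168 + √(28224 + 4·1061760)] = (1/2)[168 + √4275264] ≈ (1/2)(168 + 2067.6712) = 1117.8356.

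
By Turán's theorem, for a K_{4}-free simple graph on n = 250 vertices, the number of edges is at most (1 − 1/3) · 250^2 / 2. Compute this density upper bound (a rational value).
Turán density bound = (2/3) · 250^2/2 = 62500/3 ≈ 20833.3333

Turán's theorem: ex(n, K_{r+1}) is achieved by the complete r-partite Turán graph T(n, r) with parts as balanced as possible, and is at most (1 − 1/r) · n^2/2. For r = 3, n = 250: the density bound is (2/3) · 62500/2 = 62500/3 ≈ 20833.3333. The integer-valued extremum is e(T(250, 3)) = 20833, which is strictly less than the density bound 62500/3 since 3 ∤ 250 (the parts of T(250, 3) cannot all be equal).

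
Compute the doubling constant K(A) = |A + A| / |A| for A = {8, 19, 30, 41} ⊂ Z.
K = |A + A| / |A| = 7/4

Enumerate A + A = {a + b : a, b ∈ A}. With |A| = 4, there are |A|^2 = 16 ordered sum pairs; collecting distinct values, A + A = {16, 27, 38, 49, 60, 71, 82}, so |A + A| = 7. Thus K = 7/4. Here |A + A| = 2|A| − 1 = 7, the minimum possible — so K = 7/4 is minimal, which holds iff A is an arithmetic progression.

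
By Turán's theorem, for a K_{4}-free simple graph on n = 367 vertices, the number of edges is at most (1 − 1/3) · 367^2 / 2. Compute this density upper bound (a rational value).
Turán density bound = (2/3) · 367^2/2 = 134689/3 ≈ 44896.3333

Turán's theorem: ex(n, K_{r+1}) is achieved by the complete r-partite Turán graph T(n, r) with parts as balanced as possible, and is at most (1 − 1/r) · n^2/2. For r = 3, n = 367: the density bound is (2/3) · 134689/2 = 134689/3 ≈ 44896.3333. The integer-valued extremum is e(T(367, 3)) = 44896, which is strictly less than the density bound 134689/3 since 3 ∤ 367 (the parts of T(367, 3) cannot all be equal).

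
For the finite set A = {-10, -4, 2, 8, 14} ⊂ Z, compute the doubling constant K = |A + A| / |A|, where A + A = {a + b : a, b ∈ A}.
K = |A + A| / |A| = 9/5

Enumerate A + A = {a + b : a, b ∈ A}. With |A| = 5, there are |A|^2 = 25 ordered sum pairs; collecting distinct values, A + A = {-20, -14, -8, -2, 4, 10, 16, 22, 28}, so |A + A| = 9. Thus K = 9/5. Here |A + A| = 2|A| − 1 = 9, the minimum possible — so K = 9/5 is minimal, which holds iff A is an arithmetic progression.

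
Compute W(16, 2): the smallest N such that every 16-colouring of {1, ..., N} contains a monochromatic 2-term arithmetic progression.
W(16, 2) = 16 + 1 = 17

A 2-term AP is any pair of integers, so a monochromatic 2-AP exists iff some colour is used at least twice. With 16 colours, the colouring i ↦ i on {1, ..., 16} uses each colour once, avoiding any monochromatic pair, so W(16, 2) > 16. For {1, ..., 17}, pigeonhole forces two integers of the same colour, which form a monochromatic 2-AP. Hence W(16, 2) = 17.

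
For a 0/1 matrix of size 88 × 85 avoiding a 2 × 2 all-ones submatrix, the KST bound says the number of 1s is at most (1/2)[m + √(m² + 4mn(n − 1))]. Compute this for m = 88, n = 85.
z(88, 85; 2, 2) ≤ (1/2)[88 + √(88² + 4·88·85·84)] = (1/2)[88 + √2521024] = 837.8866

Kővári–Sós–Turán: let r_1, ..., r_88 be the row sums and z = Σ r_i the total number of 1s. Each pair of columns can share at most one row with both entries 1 (else a 2×2 all-ones block appears), so Σ_i C(r_i, 2) ≤ C(85, 2) = 3570. By convexity Σ_i C(r_i, 2) ≥ 88·C(z/88, 2) = z(z − 88)/(2·88), giving z² − 88z − 88·85·84 ≤ 0 and hence z ≤ (1/2)[88 + √(7744 + 4·628320)] = (1/2)[88 + √2521024] ≈ (1/2)(88 + 1587.7733) = 837.8866.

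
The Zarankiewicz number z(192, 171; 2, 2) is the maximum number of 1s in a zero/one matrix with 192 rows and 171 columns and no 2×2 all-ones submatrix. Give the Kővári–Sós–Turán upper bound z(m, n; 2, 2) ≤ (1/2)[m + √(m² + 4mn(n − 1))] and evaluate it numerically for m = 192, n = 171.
z(192, 171; 2, 2) ≤ (1/2)[192 + √(192² + 4·192·171·170)] = (1/2)[192 + √22362624] = 2460.4568

Kővári–Sós–Turán: let r_1, ..., r_192 be the row sums and z = Σ r_i the total number of 1s. Each pair of columns can share at most one row with both entries 1 (else a 2×2 all-ones block appears), so Σ_i C(r_i, 2) ≤ C(171, 2) = 14535. By convexity Σ_i C(r_i, 2) ≥ 192·C(z/192, 2) = z(z − 192)/(2·192), giving z² − 192z − 192·171·170 ≤ 0 and hence z ≤ (1/2)[192 + √(36864 + 4·5581440)] = (1/2)[192 + √22362624] ≈ (1/2)(192 + 4728.9136) = 2460.4568.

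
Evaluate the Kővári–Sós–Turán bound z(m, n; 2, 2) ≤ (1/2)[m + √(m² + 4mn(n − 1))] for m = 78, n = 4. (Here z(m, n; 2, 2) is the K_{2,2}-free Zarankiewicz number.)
z(78, 4; 2, 2) ≤ (1/2)[78 + √(78² + 4·78·4·3)] = (1/2)[78 + √9828] = 88.5681

Kővári–Sós–Turán: let r_1, ..., r_78 be the row sums and z = Σ r_i the total number of 1s. Each pair of columns can share at most one row with both entries 1 (else a 2×2 all-ones block appears), so Σ_i C(r_i, 2) ≤ C(4, 2) = 6. By convexity Σ_i C(r_i, 2) ≥ 78·C(z/78, 2) = z(z − 78)/(2·78), giving z² − 78z − 78·4·3 ≤ 0 and hence z ≤ (1/2)[78 + √(6084 + 4·936)] = (1/2)[78 + √9828] ≈ (1/2)(78 + 99.1363) = 88.5681.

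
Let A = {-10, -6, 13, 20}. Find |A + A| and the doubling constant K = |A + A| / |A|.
K = |A + A| / |A| = 10/4 = 5/2

Enumerate A + A = {a + b : a, b ∈ A}. With |A| = 4, there are |A|^2 = 16 ordered sum pairs; collecting distinct values, A + A = {-20, -16, -12, 3, 7, 10, 14, 26, 33, 40}, so |A + A| = 10. Thus K = 10/4 = 5/2. For comparison, the minimum possible |A + A| over all 4-element sets is 2·4 − 1 = 7 (so min K = 7/4), attained only by arithmetic progressions.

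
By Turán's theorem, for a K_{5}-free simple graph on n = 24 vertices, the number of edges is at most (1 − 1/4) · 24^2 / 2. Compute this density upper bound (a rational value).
Turán density bound = (3/4) · 24^2/2 = 216

Turán's theorem: ex(n, K_{r+1}) is achieved by the complete r-partite Turán graph T(n, r) with parts as balanced as possible, and is at most (1 − 1/r) · n^2/2. For r = 4, n = 24: the density bound is (3/4) · 576/2 = 216. Since 4 ∣ 24, the Turán graph T(24, 4) has parts of equal size 6, and its edge count e(T(24, 4)) = 216 attains the density bound exactly.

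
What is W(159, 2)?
W(159, 2) = 159 + 1 = 160

A 2-term AP is any pair of integers, so a monochromatic 2-AP exists iff some colour is used at least twice. With 159 colours, the colouring i ↦ i on {1, ..., 159} uses each colour once, avoiding any monochromatic pair, so W(159, 2) > 159. For {1, ..., 160}, pigeonhole forces two integers of the same colour, which form a monochromatic 2-AP. Hence W(159, 2) = 160.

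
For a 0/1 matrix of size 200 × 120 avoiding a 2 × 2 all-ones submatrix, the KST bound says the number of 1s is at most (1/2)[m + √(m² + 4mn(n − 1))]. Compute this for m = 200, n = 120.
z(200, 120; 2, 2) ≤ (1/2)[200 + √(200² + 4·200·120·119)] = (1/2)[200 + √11464000] = 1792.9265

Kővári–Sós–Turán: let r_1, ..., r_200 be the row sums and z = Σ r_i the total number of 1s. Each pair of columns can share at most one row with both entries 1 (else a 2×2 all-ones block appears), so Σ_i C(r_i, 2) ≤ C(120, 2) = 7140. By convexity Σ_i C(r_i, 2) ≥ 200·C(z/200, 2) = z(z − 200)/(2·200), giving z² − 200z − 200·120·119 ≤ 0 and hence z ≤ (1/2)[200 + √(40000 + 4·2856000)] = (1/2)[200 + √11464000] ≈ (1/2)(200 + 3385.8529) = 1792.9265.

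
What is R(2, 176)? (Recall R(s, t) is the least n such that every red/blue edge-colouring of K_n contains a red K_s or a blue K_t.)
R(2, 176) = 176

R(2, k) = k for all k ≥ 2: in a 2-colouring of K_k, either some edge is red (a red K_2) or all edges are blue (a blue K_k). And K_{175} coloured all-blue has no blue K_176, so R(2, 176) > 175. Hence R(2, 176) = 176.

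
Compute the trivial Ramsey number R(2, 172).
R(2, 172) = 172

R(2, k) = k for all k ≥ 2: in a 2-colouring of K_k, either some edge is red (a red K_2) or all edges are blue (a blue K_k). And K_{171} coloured all-blue has no blue K_172, so R(2, 172) > 171. Hence R(2, 172) = 172.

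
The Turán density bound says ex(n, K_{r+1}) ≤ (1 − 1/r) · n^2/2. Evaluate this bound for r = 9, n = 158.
Turán density bound = (8/9) · 158^2/2 = 99856/9 ≈ 11095.1111

Turán's theorem: ex(n, K_{r+1}) is achieved by the complete r-partite Turán graph T(n, r) with parts as balanced as possible, and is at most (1 − 1/r) · n^2/2. For r = 9, n = 158: the density bound is (8/9) · 24964/2 = 99856/9 ≈ 11095.1111. The integer-valued extremum is e(T(158, 9)) = 11094, which is strictly less than the density bound 99856/9 since 9 ∤ 158 (the parts of T(158, 9) cannot all be equal).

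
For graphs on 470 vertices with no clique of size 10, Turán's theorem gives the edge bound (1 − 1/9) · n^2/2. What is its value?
Turán density bound = (8/9) · 470^2/2 = 883600/9 ≈ 98177.7778

Turán's theorem: ex(n, K_{r+1}) is achieved by the complete r-partite Turán graph T(n, r) with parts as balanced as possible, and is at most (1 − 1/r) · n^2/2. For r = 9, n = 470: the density bound is (8/9) · 220900/2 = 883600/9 ≈ 98177.7778. The integer-valued extremum is e(T(470, 9)) = 98177, which is strictly less than the density bound 883600/9 since 9 ∤ 470 (the parts of T(470, 9) cannot all be equal).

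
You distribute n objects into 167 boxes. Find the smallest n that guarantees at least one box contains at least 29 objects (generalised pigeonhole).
n = (29 − 1)·167 + 1 = 4677

By the generalised pigeonhole principle, to guarantee some box contains ≥ r objects we need more than (r − 1) · k objects total. Threshold: n = (r − 1) · k + 1. With r = 29 and k = 167: n = 28 · 167 + 1 = 4676 + 1 = 4677. For n = 4676 = 28 · 167, we can put exactly 28 objects in every box, avoiding 29 in any single one — so 4677 is tight.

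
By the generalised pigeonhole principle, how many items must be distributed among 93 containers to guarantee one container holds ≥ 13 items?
n = (13 − 1)·93 + 1 = 1117

By the generalised pigeonhole principle, to guarantee some box contains ≥ r objects we need more than (r − 1) · k objects total. Threshold: n = (r − 1) · k + 1. With r = 13 and k = 93: n = 12 · 93 + 1 = 1116 + 1 = 1117. For n = 1116 = 12 · 93, we can put exactly 12 objects in every box, avoiding 13 in any single one — so 1117 is tight.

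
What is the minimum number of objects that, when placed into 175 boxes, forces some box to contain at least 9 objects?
n = (9 − 1)·175 + 1 = 1401

By the generalised pigeonhole principle, to guarantee some box contains ≥ r objects we need more than (r − 1) · k objects total. Threshold: n = (r − 1) · k + 1. With r = 9 and k = 175: n = 8 · 175 + 1 = 1400 + 1 = 1401. For n = 1400 = 8 · 175, we can put exactly 8 objects in every box, avoiding 9 in any single one — so 1401 is tight.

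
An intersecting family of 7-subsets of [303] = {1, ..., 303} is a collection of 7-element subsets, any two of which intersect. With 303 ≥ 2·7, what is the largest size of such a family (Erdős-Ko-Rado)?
max |F| = C(302, 6) = 1002319312995

Erdős-Ko-Rado (1961): when n ≥ 2k, max |F| = C(n−1, k−1). The bound is attained by the star {A : i ∈ A} for any fixed i ∈ [n]. Here C(303−1, 7−1) = C(302, 6) = 1002319312995.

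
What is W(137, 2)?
W(137, 2) = 137 + 1 = 138

A 2-term AP is any pair of integers, so a monochromatic 2-AP exists iff some colour is used at least twice. With 137 colours, the colouring i ↦ i on {1, ..., 137} uses each colour once, avoiding any monochromatic pair, so W(137, 2) > 137. For {1, ..., 138}, pigeonhole forces two integers of the same colour, which form a monochromatic 2-AP. Hence W(137, 2) = 138.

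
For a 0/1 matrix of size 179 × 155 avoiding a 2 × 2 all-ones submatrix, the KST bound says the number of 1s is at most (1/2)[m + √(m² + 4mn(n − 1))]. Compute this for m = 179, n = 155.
z(179, 155; 2, 2) ≤ (1/2)[179 + √(179² + 4·179·155·154)] = (1/2)[179 + √17122961] = 2158.495

Kővári–Sós–Turán: let r_1, ..., r_179 be the row sums and z = Σ r_i the total number of 1s. Each pair of columns can share at most one row with both entries 1 (else a 2×2 all-ones block appears), so Σ_i C(r_i, 2) ≤ C(155, 2) = 11935. By convexity Σ_i C(r_i, 2) ≥ 179·C(z/179, 2) = z(z − 179)/(2·179), giving z² − 179z − 179·155·154 ≤ 0 and hence z ≤ (1/2)[179 + √(32041 + 4·4272730)] = (1/2)[179 + √17122961] ≈ (1/2)(179 + 4137.99) = 2158.495.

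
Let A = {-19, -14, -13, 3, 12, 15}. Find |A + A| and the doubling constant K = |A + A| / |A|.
K = |A + A| / |A| = 21/6 = 7/2

Enumerate A + A = {a + b : a, b ∈ A}. With |A| = 6, there are |A|^2 = 36 ordered sum pairs; collecting distinct values, A + A = {-38, -33, -32, -28, -27, -26, -16, -11, -10, -7, -4, -2, -1, 1, 2, 6, 15, 18, 24, 27, 30}, so |A + A| = 21. Thus K = 21/6 = 7/2. For comparison, the minimum possible |A + A| over all 6-element sets is 2·6 − 1 = 11 (so min K = 11/6), attained only by arithmetic progressions.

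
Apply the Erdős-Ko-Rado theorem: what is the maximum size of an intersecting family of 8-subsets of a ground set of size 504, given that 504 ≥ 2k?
max |F| = C(503, 7) = 1550012402008925

Erdős-Ko-Rado (1961): when n ≥ 2k, max |F| = C(n−1, k−1). The bound is attained by the star {A : i ∈ A} for any fixed i ∈ [n]. Here C(504−1, 8−1) = C(503, 7) = 1550012402008925.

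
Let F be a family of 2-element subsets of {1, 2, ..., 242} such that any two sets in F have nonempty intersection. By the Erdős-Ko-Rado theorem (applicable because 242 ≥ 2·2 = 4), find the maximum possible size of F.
max |F| = C(241, 1) = 241

Erdős-Ko-Rado (1961): when n ≥ 2k, max |F| = C(n−1, k−1). The bound is attained by the star {A : i ∈ A} for any fixed i ∈ [n]. Here C(242−1, 2−1) = C(241, 1) = 241.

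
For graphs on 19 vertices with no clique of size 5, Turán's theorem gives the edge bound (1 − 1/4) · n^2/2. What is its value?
Turán density bound = (3/4) · 19^2/2 = 1083/8 ≈ 135.375

Turán's theorem: ex(n, K_{r+1}) is achieved by the complete r-partite Turán graph T(n, r) with parts as balanced as possible, and is at most (1 − 1/r) · n^2/2. For r = 4, n = 19: the density bound is (3/4) · 361/2 = 1083/8 ≈ 135.375. The integer-valued extremum is e(T(19, 4)) = 135, which is strictly less than the density bound 1083/8 since 4 ∤ 19 (the parts of T(19, 4) cannot all be equal).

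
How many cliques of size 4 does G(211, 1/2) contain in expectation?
E[# K_4] = C(211, 4) · (1/2)^C(4, 2) = 80260180 / 2^6 = 20065045/16 = 1254065.3125

For each 4-subset S of vertices (there are C(211, 4) = 80260180 such S), let X_S = 1 if S induces a K_4 (all C(4, 2) = 6 edges present). Then P(X_S = 1) = (1/2)^6 = 1/64. By linearity of expectation, E[# K_4] = C(211, 4) · (1/2)^6 = 80260180 / 64 = 20065045/16 = 1254065.3125.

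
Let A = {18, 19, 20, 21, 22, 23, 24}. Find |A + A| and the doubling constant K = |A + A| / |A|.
K = |A + A| / |A| = 13/7

Enumerate A + A = {a + b : a, b ∈ A}. With |A| = 7, there are |A|^2 = 49 ordered sum pairs; collecting distinct values, A + A = {36, 37, 38, 39, 40, 41, 42, 43, 44, 45, 46, 47, 48}, so |A + A| = 13. Thus K = 13/7. Here |A + A| = 2|A| − 1 = 13, the minimum possible — so K = 13/7 is minimal, which holds iff A is an arithmetic progression.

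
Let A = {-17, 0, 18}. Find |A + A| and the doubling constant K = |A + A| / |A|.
K = |A + A| / |A| = 6/3 = 2

Enumerate A + A = {a + b : a, b ∈ A}. With |A| = 3, there are |A|^2 = 9 ordered sum pairs; collecting distinct values, A + A = {-34, -17, 0, 1, 18, 36}, so |A + A| = 6. Thus K = 6/3 = 2. For comparison, the minimum possible |A + A| over all 3-element sets is 2·3 − 1 = 5 (so min K = 5/3), attained only by arithmetic progressions.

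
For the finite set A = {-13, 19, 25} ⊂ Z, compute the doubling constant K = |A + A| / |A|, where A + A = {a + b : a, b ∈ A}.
K = |A + A| / |A| = 6/3 = 2

Enumerate A + A = {a + b : a, b ∈ A}. With |A| = 3, there are |A|^2 = 9 ordered sum pairs; collecting distinct values, A + A = {-26, 6, 12, 38, 44, 50}, so |A + A| = 6. Thus K = 6/3 = 2. For comparison, the minimum possible |A + A| over all 3-element sets is 2·3 − 1 = 5 (so min K = 5/3), attained only by arithmetic progressions.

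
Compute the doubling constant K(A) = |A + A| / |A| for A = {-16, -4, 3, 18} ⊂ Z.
K = |A + A| / |A| = 10/4 = 5/2

Enumerate A + A = {a + b : a, b ∈ A}. With |A| = 4, there are |A|^2 = 16 ordered sum pairs; collecting distinct values, A + A = {-32, -20, -13, -8, -1, 2, 6, 14, 21, 36}, so |A + A| = 10. Thus K = 10/4 = 5/2. For comparison, the minimum possible |A + A| over all 4-element sets is 2·4 − 1 = 7 (so min K = 7/4), attained only by arithmetic progressions.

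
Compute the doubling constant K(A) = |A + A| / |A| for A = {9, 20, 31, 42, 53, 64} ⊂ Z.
K = |A + A| / |A| = 11/6

Enumerate A + A = {a + b : a, b ∈ A}. With |A| = 6, there are |A|^2 = 36 ordered sum pairs; collecting distinct values, A + A = {18, 29, 40, 51, 62, 73, 84, 95, 106, 117, 128}, so |A + A| = 11. Thus K = 11/6. Here |A + A| = 2|A| − 1 = 11, the minimum possible — so K = 11/6 is minimal, which holds iff A is an arithmetic progression.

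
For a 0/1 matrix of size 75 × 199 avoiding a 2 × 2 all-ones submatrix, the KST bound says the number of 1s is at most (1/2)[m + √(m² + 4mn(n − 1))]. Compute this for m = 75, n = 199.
z(75, 199; 2, 2) ≤ (1/2)[75 + √(75² + 4·75·199·198)] = (1/2)[75 + √11826225] = 1756.9639

Kővári–Sós–Turán: let r_1, ..., r_75 be the row sums and z = Σ r_i the total number of 1s. Each pair of columns can share at most one row with both entries 1 (else a 2×2 all-ones block appears), so Σ_i C(r_i, 2) ≤ C(199, 2) = 19701. By convexity Σ_i C(r_i, 2) ≥ 75·C(z/75, 2) = z(z − 75)/(2·75), giving z² − 75z − 75·199·198 ≤ 0 and hence z ≤ (1/2)[75 + √(5625 + 4·2955150)] = (1/2)[75 + √11826225] ≈ (1/2)(75 + 3438.9279) = 1756.9639.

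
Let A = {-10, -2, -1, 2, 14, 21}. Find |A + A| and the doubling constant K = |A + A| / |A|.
K = |A + A| / |A| = 20/6 = 10/3

Enumerate A + A = {a + b : a, b ∈ A}. With |A| = 6, there are |A|^2 = 36 ordered sum pairs; collecting distinct values, A + A = {-20, -12, -11, -8, -4, -3, -2, 0, 1, 4, 11, 12, 13, 16, 19, 20, 23, 28, 35, 42}, so |A + A| = 20. Thus K = 20/6 = 10/3. For comparison, the minimum possible |A + A| over all 6-element sets is 2·6 − 1 = 11 (so min K = 11/6), attained only by arithmetic progressions.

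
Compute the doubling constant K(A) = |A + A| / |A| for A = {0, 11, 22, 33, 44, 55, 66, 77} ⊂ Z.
K = |A + A| / |A| = 15/8

Enumerate A + A = {a + b : a, b ∈ A}. With |A| = 8, there are |A|^2 = 64 ordered sum pairs; collecting distinct values, A + A = {0, 11, 22, 33, 44, 55, 66, 77, 88, 99, 110, 121, 132, 143, 154}, so |A + A| = 15. Thus K = 15/8. Here |A + A| = 2|A| − 1 = 15, the minimum possible — so K = 15/8 is minimal, which holds iff A is an arithmetic progression.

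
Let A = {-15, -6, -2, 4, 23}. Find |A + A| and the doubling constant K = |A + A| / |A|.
K = |A + A| / |A| = 14/5

Enumerate A + A = {a + b : a, b ∈ A}. With |A| = 5, there are |A|^2 = 25 ordered sum pairs; collecting distinct values, A + A = {-30, -21, -17, -12, -11, -8, -4, -2, 2, 8, 17, 21, 27, 46}, so |A + A| = 14. Thus K = 14/5. For comparison, the minimum possible |A + A| over all 5-element sets is 2·5 − 1 = 9 (so min K = 9/5), attained only by arithmetic progressions.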